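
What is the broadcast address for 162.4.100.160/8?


Network: 162.0.0.0/8
Host bits = 24
Set all host bits to 1:
Broadcast: 162.255.255.255


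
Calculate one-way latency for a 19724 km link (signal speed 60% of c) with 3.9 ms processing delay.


Speed = 0.6 * 3e5 km/s = 180000 km/s
Propagation delay = 19724 / 180000 = 0.1096 s = 109.5778 ms
Processing delay = 3.9 ms
Total one-way latency = 113.4778 ms


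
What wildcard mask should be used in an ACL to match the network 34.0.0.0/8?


Subnet mask: 255.0.0.0
Wildcard = 255.255.255.255 - subnet mask
255 - 255 = 0
255 - 0 = 255
255 - 0 = 255
255 - 0 = 255
Wildcard: 0.255.255.255


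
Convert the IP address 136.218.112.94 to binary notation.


136 = 10001000
218 = 11011010
112 = 01110000
94 = 01011110
Binary: 10001000.11011010.01110000.01011110


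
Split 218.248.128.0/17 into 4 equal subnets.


New prefix = 17 + 2 = 19
Each subnet has 8192 addresses
  218.248.128.0/19
  218.248.160.0/19
  218.248.192.0/19
  218.248.224.0/19
Subnets: 218.248.128.0/19, 218.248.160.0/19, 218.248.192.0/19, 218.248.224.0/19


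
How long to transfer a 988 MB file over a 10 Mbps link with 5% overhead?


Effective throughput = 10 * (1 - 5/100) = 9.5 Mbps
File size in Mb = 988 * 8 = 7904 Mb
Time = 7904 / 9.5
Time = 832 seconds


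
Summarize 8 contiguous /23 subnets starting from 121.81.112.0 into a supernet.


Original prefix: /23
Number of subnets: 8 = 2^3
New prefix = 23 - 3 = 20
Supernet: 121.81.112.0/20


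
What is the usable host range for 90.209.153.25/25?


Network: 90.209.153.0
Broadcast: 90.209.153.127
First usable = network + 1
Last usable = broadcast - 1
Range: 90.209.153.1 to 90.209.153.126


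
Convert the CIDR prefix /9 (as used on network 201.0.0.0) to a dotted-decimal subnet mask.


/9 means 9 network bits, 23 host bits
Binary: 11111111100000000000000000000000
Mask: 255.128.0.0


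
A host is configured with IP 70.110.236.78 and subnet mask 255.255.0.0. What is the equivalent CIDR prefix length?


Binary: 11111111.11111111.00000000.00000000
Count leading 1s
Prefix: /16


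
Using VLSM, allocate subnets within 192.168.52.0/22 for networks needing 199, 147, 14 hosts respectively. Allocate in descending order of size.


199 hosts -> /24 (254 usable): 192.168.52.0/24
147 hosts -> /24 (254 usable): 192.168.53.0/24
14 hosts -> /28 (14 usable): 192.168.54.0/28
Allocation: 192.168.52.0/24 (199 hosts, 254 usable); 192.168.53.0/24 (147 hosts, 254 usable); 192.168.54.0/28 (14 hosts, 14 usable)


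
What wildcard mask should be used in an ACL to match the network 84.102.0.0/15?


Subnet mask: 255.254.0.0
Wildcard = 255.255.255.255 - subnet mask
255 - 255 = 0
255 - 254 = 1
255 - 0 = 255
255 - 0 = 255
Wildcard: 0.1.255.255


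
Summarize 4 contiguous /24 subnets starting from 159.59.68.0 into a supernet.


Original prefix: /24
Number of subnets: 4 = 2^2
New prefix = 24 - 2 = 22
Supernet: 159.59.68.0/22


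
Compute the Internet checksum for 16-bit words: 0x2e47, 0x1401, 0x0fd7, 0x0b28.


Sum all words (with carry folding):
+ 0x2e47 = 0x2e47
+ 0x1401 = 0x4248
+ 0x0fd7 = 0x521f
+ 0x0b28 = 0x5d47
One's complement: ~0x5d47
Checksum = 0xa2b8


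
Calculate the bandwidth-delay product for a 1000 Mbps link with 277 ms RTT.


BDP = bandwidth * RTT
= 1000 Mbps * 277 ms
= 1000 * 1e6 * 277 / 1000 bits
= 277000000 bits
= 34625000 bytes
= 33813.4766 KB
BDP = 277000000 bits (34625000 bytes)


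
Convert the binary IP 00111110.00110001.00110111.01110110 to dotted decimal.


00111110 = 62
00110001 = 49
00110111 = 55
01110110 = 118
IP: 62.49.55.118


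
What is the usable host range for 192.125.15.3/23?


Network: 192.125.14.0
Broadcast: 192.125.15.255
First usable = network + 1
Last usable = broadcast - 1
Range: 192.125.14.1 to 192.125.15.254


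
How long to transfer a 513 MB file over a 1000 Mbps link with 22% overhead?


Effective throughput = 1000 * (1 - 22/100) = 780 Mbps
File size in Mb = 513 * 8 = 4104 Mb
Time = 4104 / 780
Time = 5.2615 seconds


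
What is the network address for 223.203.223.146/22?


IP:   11011111.11001011.11011111.10010010
Mask: 11111111.11111111.11111100.00000000
AND operation:
Net:  11011111.11001011.11011100.00000000
Network: 223.203.220.0/22


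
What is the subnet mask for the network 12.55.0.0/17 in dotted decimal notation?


/17 means 17 network bits, 15 host bits
Binary: 11111111111111111000000000000000
Mask: 255.255.128.0


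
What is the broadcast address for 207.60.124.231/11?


Network: 207.32.0.0/11
Host bits = 21
Set all host bits to 1:
Broadcast: 207.63.255.255


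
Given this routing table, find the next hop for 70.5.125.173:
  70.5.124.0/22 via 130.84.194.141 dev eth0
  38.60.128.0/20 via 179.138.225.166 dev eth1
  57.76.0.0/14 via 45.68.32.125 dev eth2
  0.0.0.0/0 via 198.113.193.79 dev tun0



Longest prefix match for 70.5.125.173:
  /22 70.5.124.0: MATCH
  /20 38.60.128.0: no
  /14 57.76.0.0: no
  /0 0.0.0.0: MATCH
Selected: next-hop 130.84.194.141 via eth0 (matched /22)


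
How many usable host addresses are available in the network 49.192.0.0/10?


Host bits = 32 - 10 = 22
Total addresses = 2^22 = 4194304
Usable = total - 2 (network and broadcast)
Usable hosts: 4194302


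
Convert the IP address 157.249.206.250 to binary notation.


157 = 10011101
249 = 11111001
206 = 11001110
250 = 11111010
Binary: 10011101.11111001.11001110.11111010


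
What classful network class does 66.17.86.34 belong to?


First octet: 66
Binary: 01000010
0xxxxxxx -> Class A (1-126)
Class A, default mask 255.0.0.0 (/8)


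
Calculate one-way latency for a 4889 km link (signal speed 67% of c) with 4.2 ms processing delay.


Speed = 0.67 * 3e5 km/s = 201000 km/s
Propagation delay = 4889 / 201000 = 0.0243 s = 24.3234 ms
Processing delay = 4.2 ms
Total one-way latency = 28.5234 ms


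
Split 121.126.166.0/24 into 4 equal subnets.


New prefix = 24 + 2 = 26
Each subnet has 64 addresses
  121.126.166.0/26
  121.126.166.64/26
  121.126.166.128/26
  121.126.166.192/26
Subnets: 121.126.166.0/26, 121.126.166.64/26, 121.126.166.128/26, 121.126.166.192/26


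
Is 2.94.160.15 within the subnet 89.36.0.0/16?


Subnet network: 89.36.0.0
Test IP AND mask: 2.94.0.0
No, 2.94.160.15 is not in 89.36.0.0/16


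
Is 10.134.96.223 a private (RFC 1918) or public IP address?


RFC 1918 private ranges:
  10.0.0.0/8 (10.0.0.0 - 10.255.255.255)
  172.16.0.0/12 (172.16.0.0 - 172.31.255.255)
  192.168.0.0/16 (192.168.0.0 - 192.168.255.255)
Private (in 10.0.0.0/8)


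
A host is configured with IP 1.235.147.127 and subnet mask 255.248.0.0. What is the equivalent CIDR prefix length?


Binary: 11111111.11111000.00000000.00000000
Count leading 1s
Prefix: /13


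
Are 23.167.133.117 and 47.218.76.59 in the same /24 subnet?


Mask: 255.255.255.0
23.167.133.117 AND mask = 23.167.133.0
47.218.76.59 AND mask = 47.218.76.0
No, different subnets (23.167.133.0 vs 47.218.76.0)


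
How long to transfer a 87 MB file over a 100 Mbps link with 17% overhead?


Effective throughput = 100 * (1 - 17/100) = 83 Mbps
File size in Mb = 87 * 8 = 696 Mb
Time = 696 / 83
Time = 8.3855 seconds


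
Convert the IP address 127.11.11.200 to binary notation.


127 = 01111111
11 = 00001011
11 = 00001011
200 = 11001000
Binary: 01111111.00001011.00001011.11001000


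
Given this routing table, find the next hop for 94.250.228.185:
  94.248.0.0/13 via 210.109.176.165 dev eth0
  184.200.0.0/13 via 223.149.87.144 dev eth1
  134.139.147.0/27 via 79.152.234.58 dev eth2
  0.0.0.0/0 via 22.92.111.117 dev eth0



Longest prefix match for 94.250.228.185:
  /13 94.248.0.0: MATCH
  /13 184.200.0.0: no
  /27 134.139.147.0: no
  /0 0.0.0.0: MATCH
Selected: next-hop 210.109.176.165 via eth0 (matched /13)


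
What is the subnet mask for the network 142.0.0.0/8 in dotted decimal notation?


/8 means 8 network bits, 24 host bits
Binary: 11111111000000000000000000000000
Mask: 255.0.0.0


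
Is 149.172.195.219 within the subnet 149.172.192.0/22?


Subnet network: 149.172.192.0
Test IP AND mask: 149.172.192.0
Yes, 149.172.195.219 is in 149.172.192.0/22


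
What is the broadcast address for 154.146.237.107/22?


Network: 154.146.236.0/22
Host bits = 10
Set all host bits to 1:
Broadcast: 154.146.239.255


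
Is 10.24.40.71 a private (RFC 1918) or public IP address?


RFC 1918 private ranges:
  10.0.0.0/8 (10.0.0.0 - 10.255.255.255)
  172.16.0.0/12 (172.16.0.0 - 172.31.255.255)
  192.168.0.0/16 (192.168.0.0 - 192.168.255.255)
Private (in 10.0.0.0/8)


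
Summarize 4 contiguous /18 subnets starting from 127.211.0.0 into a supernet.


Original prefix: /18
Number of subnets: 4 = 2^2
New prefix = 18 - 2 = 16
Supernet: 127.211.0.0/16


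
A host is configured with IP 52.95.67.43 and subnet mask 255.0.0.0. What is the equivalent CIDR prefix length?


Binary: 11111111.00000000.00000000.00000000
Count leading 1s
Prefix: /8


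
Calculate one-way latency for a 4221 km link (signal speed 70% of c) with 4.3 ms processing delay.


Speed = 0.7 * 3e5 km/s = 210000 km/s
Propagation delay = 4221 / 210000 = 0.0201 s = 20.1 ms
Processing delay = 4.3 ms
Total one-way latency = 24.4 ms


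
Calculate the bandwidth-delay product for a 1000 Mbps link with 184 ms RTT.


BDP = bandwidth * RTT
= 1000 Mbps * 184 ms
= 1000 * 1e6 * 184 / 1000 bits
= 184000000 bits
= 23000000 bytes
= 22460.9375 KB
BDP = 184000000 bits (23000000 bytes)


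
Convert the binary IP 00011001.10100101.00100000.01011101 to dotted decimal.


00011001 = 25
10100101 = 165
00100000 = 32
01011101 = 93
IP: 25.165.32.93


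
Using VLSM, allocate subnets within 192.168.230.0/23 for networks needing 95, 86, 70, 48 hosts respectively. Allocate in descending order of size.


95 hosts -> /25 (126 usable): 192.168.230.0/25
86 hosts -> /25 (126 usable): 192.168.230.128/25
70 hosts -> /25 (126 usable): 192.168.231.0/25
48 hosts -> /26 (62 usable): 192.168.231.128/26
Allocation: 192.168.230.0/25 (95 hosts, 126 usable); 192.168.230.128/25 (86 hosts, 126 usable); 192.168.231.0/25 (70 hosts, 126 usable); 192.168.231.128/26 (48 hosts, 62 usable)


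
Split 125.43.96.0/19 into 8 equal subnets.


New prefix = 19 + 3 = 22
Each subnet has 1024 addresses
  125.43.96.0/22
  125.43.100.0/22
  125.43.104.0/22
  125.43.108.0/22
  125.43.112.0/22
  125.43.116.0/22
  125.43.120.0/22
  125.43.124.0/22
Subnets: 125.43.96.0/22, 125.43.100.0/22, 125.43.104.0/22, 125.43.108.0/22, 125.43.112.0/22, 125.43.116.0/22, 125.43.120.0/22, 125.43.124.0/22


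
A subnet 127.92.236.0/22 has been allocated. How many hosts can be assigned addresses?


Host bits = 32 - 22 = 10
Total addresses = 2^10 = 1024
Usable = total - 2 (network and broadcast)
Usable hosts: 1022


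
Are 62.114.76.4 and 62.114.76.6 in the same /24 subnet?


Mask: 255.255.255.0
62.114.76.4 AND mask = 62.114.76.0
62.114.76.6 AND mask = 62.114.76.0
Yes, same subnet (62.114.76.0)


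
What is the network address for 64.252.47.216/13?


IP:   01000000.11111100.00101111.11011000
Mask: 11111111.11111000.00000000.00000000
AND operation:
Net:  01000000.11111000.00000000.00000000
Network: 64.248.0.0/13


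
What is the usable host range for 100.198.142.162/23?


Network: 100.198.142.0
Broadcast: 100.198.143.255
First usable = network + 1
Last usable = broadcast - 1
Range: 100.198.142.1 to 100.198.143.254


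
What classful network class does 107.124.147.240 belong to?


First octet: 107
Binary: 01101011
0xxxxxxx -> Class A (1-126)
Class A, default mask 255.0.0.0 (/8)


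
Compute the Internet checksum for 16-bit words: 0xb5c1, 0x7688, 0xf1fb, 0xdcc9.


Sum all words (with carry folding):
+ 0xb5c1 = 0xb5c1
+ 0x7688 = 0x2c4a
+ 0xf1fb = 0x1e46
+ 0xdcc9 = 0xfb0f
One's complement: ~0xfb0f
Checksum = 0x04f0


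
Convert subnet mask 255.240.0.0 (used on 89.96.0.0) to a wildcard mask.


Subnet mask: 255.240.0.0
Wildcard = 255.255.255.255 - subnet mask
255 - 255 = 0
255 - 240 = 15
255 - 0 = 255
255 - 0 = 255
Wildcard: 0.15.255.255


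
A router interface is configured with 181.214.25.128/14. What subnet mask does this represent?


/14 means 14 network bits, 18 host bits
Binary: 11111111111111000000000000000000
Mask: 255.252.0.0


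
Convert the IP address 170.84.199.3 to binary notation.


170 = 10101010
84 = 01010100
199 = 11000111
3 = 00000011
Binary: 10101010.01010100.11000111.00000011


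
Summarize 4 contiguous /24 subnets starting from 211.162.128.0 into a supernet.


Original prefix: /24
Number of subnets: 4 = 2^2
New prefix = 24 - 2 = 22
Supernet: 211.162.128.0/22


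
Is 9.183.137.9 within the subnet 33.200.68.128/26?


Subnet network: 33.200.68.128
Test IP AND mask: 9.183.137.0
No, 9.183.137.9 is not in 33.200.68.128/26


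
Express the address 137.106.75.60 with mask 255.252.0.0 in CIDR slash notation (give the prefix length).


Binary: 11111111.11111100.00000000.00000000
Count leading 1s
Prefix: /14


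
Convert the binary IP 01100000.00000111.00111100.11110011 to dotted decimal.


01100000 = 96
00000111 = 7
00111100 = 60
11110011 = 243
IP: 96.7.60.243


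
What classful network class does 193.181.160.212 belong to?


First octet: 193
Binary: 11000001
110xxxxx -> Class C (192-223)
Class C, default mask 255.255.255.0 (/24)


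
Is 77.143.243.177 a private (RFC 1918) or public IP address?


RFC 1918 private ranges:
  10.0.0.0/8 (10.0.0.0 - 10.255.255.255)
  172.16.0.0/12 (172.16.0.0 - 172.31.255.255)
  192.168.0.0/16 (192.168.0.0 - 192.168.255.255)
Public (not in any RFC 1918 range)


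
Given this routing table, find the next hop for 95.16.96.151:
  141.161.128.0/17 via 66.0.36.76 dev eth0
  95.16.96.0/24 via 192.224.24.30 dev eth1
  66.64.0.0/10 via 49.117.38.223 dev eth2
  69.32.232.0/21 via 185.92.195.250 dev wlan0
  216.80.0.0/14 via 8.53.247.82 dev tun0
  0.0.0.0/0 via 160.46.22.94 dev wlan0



Longest prefix match for 95.16.96.151:
  /17 141.161.128.0: no
  /24 95.16.96.0: MATCH
  /10 66.64.0.0: no
  /21 69.32.232.0: no
  /14 216.80.0.0: no
  /0 0.0.0.0: MATCH
Selected: next-hop 192.224.24.30 via eth1 (matched /24)


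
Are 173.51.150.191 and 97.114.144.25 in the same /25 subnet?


Mask: 255.255.255.128
173.51.150.191 AND mask = 173.51.150.128
97.114.144.25 AND mask = 97.114.144.0
No, different subnets (173.51.150.128 vs 97.114.144.0)


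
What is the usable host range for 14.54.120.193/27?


Network: 14.54.120.192
Broadcast: 14.54.120.223
First usable = network + 1
Last usable = broadcast - 1
Range: 14.54.120.193 to 14.54.120.222


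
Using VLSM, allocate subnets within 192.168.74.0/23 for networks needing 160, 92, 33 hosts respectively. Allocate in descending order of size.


160 hosts -> /24 (254 usable): 192.168.74.0/24
92 hosts -> /25 (126 usable): 192.168.75.0/25
33 hosts -> /26 (62 usable): 192.168.75.128/26
Allocation: 192.168.74.0/24 (160 hosts, 254 usable); 192.168.75.0/25 (92 hosts, 126 usable); 192.168.75.128/26 (33 hosts, 62 usable)


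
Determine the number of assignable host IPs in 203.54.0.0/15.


Host bits = 32 - 15 = 17
Total addresses = 2^17 = 131072
Usable = total - 2 (network and broadcast)
Usable hosts: 131070


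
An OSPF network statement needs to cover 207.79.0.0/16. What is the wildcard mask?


Subnet mask: 255.255.0.0
Wildcard = 255.255.255.255 - subnet mask
255 - 255 = 0
255 - 255 = 0
255 - 0 = 255
255 - 0 = 255
Wildcard: 0.0.255.255


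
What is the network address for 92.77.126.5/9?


IP:   01011100.01001101.01111110.00000101
Mask: 11111111.10000000.00000000.00000000
AND operation:
Net:  01011100.00000000.00000000.00000000
Network: 92.0.0.0/9


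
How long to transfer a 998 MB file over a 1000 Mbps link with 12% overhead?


Effective throughput = 1000 * (1 - 12/100) = 880 Mbps
File size in Mb = 998 * 8 = 7984 Mb
Time = 7984 / 880
Time = 9.0727 seconds


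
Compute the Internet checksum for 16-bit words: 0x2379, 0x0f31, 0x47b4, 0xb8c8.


Sum all words (with carry folding):
+ 0x2379 = 0x2379
+ 0x0f31 = 0x32aa
+ 0x47b4 = 0x7a5e
+ 0xb8c8 = 0x3327
One's complement: ~0x3327
Checksum = 0xccd8


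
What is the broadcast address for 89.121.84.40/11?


Network: 89.96.0.0/11
Host bits = 21
Set all host bits to 1:
Broadcast: 89.127.255.255


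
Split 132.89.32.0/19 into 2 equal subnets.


New prefix = 19 + 1 = 20
Each subnet has 4096 addresses
  132.89.32.0/20
  132.89.48.0/20
Subnets: 132.89.32.0/20, 132.89.48.0/20


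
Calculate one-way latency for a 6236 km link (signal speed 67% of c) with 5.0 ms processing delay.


Speed = 0.67 * 3e5 km/s = 201000 km/s
Propagation delay = 6236 / 201000 = 0.031 s = 31.0249 ms
Processing delay = 5.0 ms
Total one-way latency = 36.0249 ms


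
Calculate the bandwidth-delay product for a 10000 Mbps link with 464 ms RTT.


BDP = bandwidth * RTT
= 10000 Mbps * 464 ms
= 10000 * 1e6 * 464 / 1000 bits
= 4640000000 bits
= 580000000 bytes
= 566406.25 KB
BDP = 4640000000 bits (580000000 bytes)


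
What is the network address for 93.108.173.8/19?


IP:   01011101.01101100.10101101.00001000
Mask: 11111111.11111111.11100000.00000000
AND operation:
Net:  01011101.01101100.10100000.00000000
Network: 93.108.160.0/19


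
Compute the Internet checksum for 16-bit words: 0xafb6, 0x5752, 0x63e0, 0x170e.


Sum all words (with carry folding):
+ 0xafb6 = 0xafb6
+ 0x5752 = 0x0709
+ 0x63e0 = 0x6ae9
+ 0x170e = 0x81f7
One's complement: ~0x81f7
Checksum = 0x7e08


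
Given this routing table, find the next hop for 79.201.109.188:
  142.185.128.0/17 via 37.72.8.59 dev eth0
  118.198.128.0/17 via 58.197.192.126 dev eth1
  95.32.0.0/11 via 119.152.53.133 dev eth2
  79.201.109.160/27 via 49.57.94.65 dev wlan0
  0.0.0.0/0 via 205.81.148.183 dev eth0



Longest prefix match for 79.201.109.188:
  /17 142.185.128.0: no
  /17 118.198.128.0: no
  /11 95.32.0.0: no
  /27 79.201.109.160: MATCH
  /0 0.0.0.0: MATCH
Selected: next-hop 49.57.94.65 via wlan0 (matched /27)


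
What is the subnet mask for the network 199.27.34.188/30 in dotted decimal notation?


/30 means 30 network bits, 2 host bits
Binary: 11111111111111111111111111111100
Mask: 255.255.255.252


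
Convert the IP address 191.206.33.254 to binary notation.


191 = 10111111
206 = 11001110
33 = 00100001
254 = 11111110
Binary: 10111111.11001110.00100001.11111110


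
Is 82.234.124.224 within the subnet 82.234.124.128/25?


Subnet network: 82.234.124.128
Test IP AND mask: 82.234.124.128
Yes, 82.234.124.224 is in 82.234.124.128/25


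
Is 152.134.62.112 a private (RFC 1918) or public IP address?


RFC 1918 private ranges:
  10.0.0.0/8 (10.0.0.0 - 10.255.255.255)
  172.16.0.0/12 (172.16.0.0 - 172.31.255.255)
  192.168.0.0/16 (192.168.0.0 - 192.168.255.255)
Public (not in any RFC 1918 range)


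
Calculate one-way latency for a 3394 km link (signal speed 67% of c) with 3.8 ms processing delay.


Speed = 0.67 * 3e5 km/s = 201000 km/s
Propagation delay = 3394 / 201000 = 0.0169 s = 16.8856 ms
Processing delay = 3.8 ms
Total one-way latency = 20.6856 ms


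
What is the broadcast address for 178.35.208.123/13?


Network: 178.32.0.0/13
Host bits = 19
Set all host bits to 1:
Broadcast: 178.39.255.255


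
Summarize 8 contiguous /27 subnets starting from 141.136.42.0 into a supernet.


Original prefix: /27
Number of subnets: 8 = 2^3
New prefix = 27 - 3 = 24
Supernet: 141.136.42.0/24


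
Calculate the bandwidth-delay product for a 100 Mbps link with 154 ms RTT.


BDP = bandwidth * RTT
= 100 Mbps * 154 ms
= 100 * 1e6 * 154 / 1000 bits
= 15400000 bits
= 1925000 bytes
= 1879.8828 KB
BDP = 15400000 bits (1925000 bytes)


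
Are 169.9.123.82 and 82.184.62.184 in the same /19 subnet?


Mask: 255.255.224.0
169.9.123.82 AND mask = 169.9.96.0
82.184.62.184 AND mask = 82.184.32.0
No, different subnets (169.9.96.0 vs 82.184.32.0)


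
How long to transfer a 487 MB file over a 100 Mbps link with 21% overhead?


Effective throughput = 100 * (1 - 21/100) = 79 Mbps
File size in Mb = 487 * 8 = 3896 Mb
Time = 3896 / 79
Time = 49.3165 seconds


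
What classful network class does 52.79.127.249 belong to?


First octet: 52
Binary: 00110100
0xxxxxxx -> Class A (1-126)
Class A, default mask 255.0.0.0 (/8)


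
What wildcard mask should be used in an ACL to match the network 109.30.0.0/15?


Subnet mask: 255.254.0.0
Wildcard = 255.255.255.255 - subnet mask
255 - 255 = 0
255 - 254 = 1
255 - 0 = 255
255 - 0 = 255
Wildcard: 0.1.255.255


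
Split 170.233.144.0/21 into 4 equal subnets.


New prefix = 21 + 2 = 23
Each subnet has 512 addresses
  170.233.144.0/23
  170.233.146.0/23
  170.233.148.0/23
  170.233.150.0/23
Subnets: 170.233.144.0/23, 170.233.146.0/23, 170.233.148.0/23, 170.233.150.0/23


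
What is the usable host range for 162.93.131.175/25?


Network: 162.93.131.128
Broadcast: 162.93.131.255
First usable = network + 1
Last usable = broadcast - 1
Range: 162.93.131.129 to 162.93.131.254


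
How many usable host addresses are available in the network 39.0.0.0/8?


Host bits = 32 - 8 = 24
Total addresses = 2^24 = 16777216
Usable = total - 2 (network and broadcast)
Usable hosts: 16777214


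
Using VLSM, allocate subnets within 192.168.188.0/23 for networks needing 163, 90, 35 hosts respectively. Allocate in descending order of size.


163 hosts -> /24 (254 usable): 192.168.188.0/24
90 hosts -> /25 (126 usable): 192.168.189.0/25
35 hosts -> /26 (62 usable): 192.168.189.128/26
Allocation: 192.168.188.0/24 (163 hosts, 254 usable); 192.168.189.0/25 (90 hosts, 126 usable); 192.168.189.128/26 (35 hosts, 62 usable)


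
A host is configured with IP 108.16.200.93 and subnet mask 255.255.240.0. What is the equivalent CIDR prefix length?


Binary: 11111111.11111111.11110000.00000000
Count leading 1s
Prefix: /20


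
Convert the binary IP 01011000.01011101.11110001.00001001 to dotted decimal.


01011000 = 88
01011101 = 93
11110001 = 241
00001001 = 9
IP: 88.93.241.9


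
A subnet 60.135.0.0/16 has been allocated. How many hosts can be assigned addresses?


Host bits = 32 - 16 = 16
Total addresses = 2^16 = 65536
Usable = total - 2 (network and broadcast)
Usable hosts: 65534


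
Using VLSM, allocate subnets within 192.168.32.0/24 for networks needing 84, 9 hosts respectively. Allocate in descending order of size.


84 hosts -> /25 (126 usable): 192.168.32.0/25
9 hosts -> /28 (14 usable): 192.168.32.128/28
Allocation: 192.168.32.0/25 (84 hosts, 126 usable); 192.168.32.128/28 (9 hosts, 14 usable)


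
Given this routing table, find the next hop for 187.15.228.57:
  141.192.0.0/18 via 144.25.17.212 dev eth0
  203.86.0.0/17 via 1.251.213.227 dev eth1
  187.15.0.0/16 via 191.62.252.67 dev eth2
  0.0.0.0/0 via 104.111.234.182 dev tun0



Longest prefix match for 187.15.228.57:
  /18 141.192.0.0: no
  /17 203.86.0.0: no
  /16 187.15.0.0: MATCH
  /0 0.0.0.0: MATCH
Selected: next-hop 191.62.252.67 via eth2 (matched /16)


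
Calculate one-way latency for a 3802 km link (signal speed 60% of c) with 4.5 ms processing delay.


Speed = 0.6 * 3e5 km/s = 180000 km/s
Propagation delay = 3802 / 180000 = 0.0211 s = 21.1222 ms
Processing delay = 4.5 ms
Total one-way latency = 25.6222 ms


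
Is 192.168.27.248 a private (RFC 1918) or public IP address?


RFC 1918 private ranges:
  10.0.0.0/8 (10.0.0.0 - 10.255.255.255)
  172.16.0.0/12 (172.16.0.0 - 172.31.255.255)
  192.168.0.0/16 (192.168.0.0 - 192.168.255.255)
Private (in 192.168.0.0/16)


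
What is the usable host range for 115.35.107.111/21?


Network: 115.35.104.0
Broadcast: 115.35.111.255
First usable = network + 1
Last usable = broadcast - 1
Range: 115.35.104.1 to 115.35.111.254


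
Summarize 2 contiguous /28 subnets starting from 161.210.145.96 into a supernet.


Original prefix: /28
Number of subnets: 2 = 2^1
New prefix = 28 - 1 = 27
Supernet: 161.210.145.96/27


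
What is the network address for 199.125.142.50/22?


IP:   11000111.01111101.10001110.00110010
Mask: 11111111.11111111.11111100.00000000
AND operation:
Net:  11000111.01111101.10001100.00000000
Network: 199.125.140.0/22


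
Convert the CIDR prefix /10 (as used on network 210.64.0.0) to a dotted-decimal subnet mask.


/10 means 10 network bits, 22 host bits
Binary: 11111111110000000000000000000000
Mask: 255.192.0.0


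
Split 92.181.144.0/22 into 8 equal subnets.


New prefix = 22 + 3 = 25
Each subnet has 128 addresses
  92.181.144.0/25
  92.181.144.128/25
  92.181.145.0/25
  92.181.145.128/25
  92.181.146.0/25
  92.181.146.128/25
  92.181.147.0/25
  92.181.147.128/25
Subnets: 92.181.144.0/25, 92.181.144.128/25, 92.181.145.0/25, 92.181.145.128/25, 92.181.146.0/25, 92.181.146.128/25, 92.181.147.0/25, 92.181.147.128/25


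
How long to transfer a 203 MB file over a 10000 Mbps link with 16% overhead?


Effective throughput = 10000 * (1 - 16/100) = 8400 Mbps
File size in Mb = 203 * 8 = 1624 Mb
Time = 1624 / 8400
Time = 0.1933 seconds


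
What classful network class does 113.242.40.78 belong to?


First octet: 113
Binary: 01110001
0xxxxxxx -> Class A (1-126)
Class A, default mask 255.0.0.0 (/8)


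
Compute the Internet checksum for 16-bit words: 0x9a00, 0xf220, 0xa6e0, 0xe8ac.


Sum all words (with carry folding):
+ 0x9a00 = 0x9a00
+ 0xf220 = 0x8c21
+ 0xa6e0 = 0x3302
+ 0xe8ac = 0x1baf
One's complement: ~0x1baf
Checksum = 0xe450


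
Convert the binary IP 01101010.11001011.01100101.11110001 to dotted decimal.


01101010 = 106
11001011 = 203
01100101 = 101
11110001 = 241
IP: 106.203.101.241


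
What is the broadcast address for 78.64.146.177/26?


Network: 78.64.146.128/26
Host bits = 6
Set all host bits to 1:
Broadcast: 78.64.146.191


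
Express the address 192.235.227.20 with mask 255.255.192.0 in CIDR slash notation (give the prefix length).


Binary: 11111111.11111111.11000000.00000000
Count leading 1s
Prefix: /18


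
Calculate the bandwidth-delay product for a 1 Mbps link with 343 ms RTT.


BDP = bandwidth * RTT
= 1 Mbps * 343 ms
= 1 * 1e6 * 343 / 1000 bits
= 343000 bits
= 42875 bytes
= 41.8701 KB
BDP = 343000 bits (42875 bytes)


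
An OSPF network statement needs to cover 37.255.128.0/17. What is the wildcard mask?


Subnet mask: 255.255.128.0
Wildcard = 255.255.255.255 - subnet mask
255 - 255 = 0
255 - 255 = 0
255 - 128 = 127
255 - 0 = 255
Wildcard: 0.0.127.255


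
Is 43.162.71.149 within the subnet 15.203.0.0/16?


Subnet network: 15.203.0.0
Test IP AND mask: 43.162.0.0
No, 43.162.71.149 is not in 15.203.0.0/16


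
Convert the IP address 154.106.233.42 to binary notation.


154 = 10011010
106 = 01101010
233 = 11101001
42 = 00101010
Binary: 10011010.01101010.11101001.00101010


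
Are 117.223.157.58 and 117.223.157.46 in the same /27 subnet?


Mask: 255.255.255.224
117.223.157.58 AND mask = 117.223.157.32
117.223.157.46 AND mask = 117.223.157.32
Yes, same subnet (117.223.157.32)


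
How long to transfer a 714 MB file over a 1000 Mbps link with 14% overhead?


Effective throughput = 1000 * (1 - 14/100) = 860 Mbps
File size in Mb = 714 * 8 = 5712 Mb
Time = 5712 / 860
Time = 6.6419 seconds


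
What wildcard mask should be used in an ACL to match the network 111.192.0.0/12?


Subnet mask: 255.240.0.0
Wildcard = 255.255.255.255 - subnet mask
255 - 255 = 0
255 - 240 = 15
255 - 0 = 255
255 - 0 = 255
Wildcard: 0.15.255.255


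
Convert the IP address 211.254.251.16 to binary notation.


211 = 11010011
254 = 11111110
251 = 11111011
16 = 00010000
Binary: 11010011.11111110.11111011.00010000


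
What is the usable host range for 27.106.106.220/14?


Network: 27.104.0.0
Broadcast: 27.107.255.255
First usable = network + 1
Last usable = broadcast - 1
Range: 27.104.0.1 to 27.107.255.254


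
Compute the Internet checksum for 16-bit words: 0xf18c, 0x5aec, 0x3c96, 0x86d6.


Sum all words (with carry folding):
+ 0xf18c = 0xf18c
+ 0x5aec = 0x4c79
+ 0x3c96 = 0x890f
+ 0x86d6 = 0x0fe6
One's complement: ~0x0fe6
Checksum = 0xf019


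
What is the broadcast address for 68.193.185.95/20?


Network: 68.193.176.0/20
Host bits = 12
Set all host bits to 1:
Broadcast: 68.193.191.255


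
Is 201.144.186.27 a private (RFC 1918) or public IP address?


RFC 1918 private ranges:
  10.0.0.0/8 (10.0.0.0 - 10.255.255.255)
  172.16.0.0/12 (172.16.0.0 - 172.31.255.255)
  192.168.0.0/16 (192.168.0.0 - 192.168.255.255)
Public (not in any RFC 1918 range)


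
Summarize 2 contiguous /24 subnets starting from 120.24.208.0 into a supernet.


Original prefix: /24
Number of subnets: 2 = 2^1
New prefix = 24 - 1 = 23
Supernet: 120.24.208.0/23


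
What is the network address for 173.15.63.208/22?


IP:   10101101.00001111.00111111.11010000
Mask: 11111111.11111111.11111100.00000000
AND operation:
Net:  10101101.00001111.00111100.00000000
Network: 173.15.60.0/22


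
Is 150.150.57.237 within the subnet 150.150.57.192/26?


Subnet network: 150.150.57.192
Test IP AND mask: 150.150.57.192
Yes, 150.150.57.237 is in 150.150.57.192/26


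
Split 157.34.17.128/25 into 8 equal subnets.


New prefix = 25 + 3 = 28
Each subnet has 16 addresses
  157.34.17.128/28
  157.34.17.144/28
  157.34.17.160/28
  157.34.17.176/28
  157.34.17.192/28
  157.34.17.208/28
  157.34.17.224/28
  157.34.17.240/28
Subnets: 157.34.17.128/28, 157.34.17.144/28, 157.34.17.160/28, 157.34.17.176/28, 157.34.17.192/28, 157.34.17.208/28, 157.34.17.224/28, 157.34.17.240/28


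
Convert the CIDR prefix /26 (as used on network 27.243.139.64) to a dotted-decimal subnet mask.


/26 means 26 network bits, 6 host bits
Binary: 11111111111111111111111111000000
Mask: 255.255.255.192


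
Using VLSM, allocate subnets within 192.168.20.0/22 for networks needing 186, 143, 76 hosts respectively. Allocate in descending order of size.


186 hosts -> /24 (254 usable): 192.168.20.0/24
143 hosts -> /24 (254 usable): 192.168.21.0/24
76 hosts -> /25 (126 usable): 192.168.22.0/25
Allocation: 192.168.20.0/24 (186 hosts, 254 usable); 192.168.21.0/24 (143 hosts, 254 usable); 192.168.22.0/25 (76 hosts, 126 usable)


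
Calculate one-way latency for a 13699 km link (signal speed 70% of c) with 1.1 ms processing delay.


Speed = 0.7 * 3e5 km/s = 210000 km/s
Propagation delay = 13699 / 210000 = 0.0652 s = 65.2333 ms
Processing delay = 1.1 ms
Total one-way latency = 66.3333 ms


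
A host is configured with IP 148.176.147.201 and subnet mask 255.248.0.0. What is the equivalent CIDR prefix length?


Binary: 11111111.11111000.00000000.00000000
Count leading 1s
Prefix: /13


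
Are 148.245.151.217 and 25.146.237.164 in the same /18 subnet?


Mask: 255.255.192.0
148.245.151.217 AND mask = 148.245.128.0
25.146.237.164 AND mask = 25.146.192.0
No, different subnets (148.245.128.0 vs 25.146.192.0)


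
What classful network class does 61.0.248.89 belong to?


First octet: 61
Binary: 00111101
0xxxxxxx -> Class A (1-126)
Class A, default mask 255.0.0.0 (/8)


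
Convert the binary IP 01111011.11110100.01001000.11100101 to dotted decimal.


01111011 = 123
11110100 = 244
01001000 = 72
11100101 = 229
IP: 123.244.72.229


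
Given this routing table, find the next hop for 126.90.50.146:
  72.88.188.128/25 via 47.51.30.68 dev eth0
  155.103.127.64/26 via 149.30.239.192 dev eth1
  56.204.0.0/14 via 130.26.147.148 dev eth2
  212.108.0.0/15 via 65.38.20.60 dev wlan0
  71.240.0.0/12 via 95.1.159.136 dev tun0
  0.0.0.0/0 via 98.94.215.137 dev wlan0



Longest prefix match for 126.90.50.146:
  /25 72.88.188.128: no
  /26 155.103.127.64: no
  /14 56.204.0.0: no
  /15 212.108.0.0: no
  /12 71.240.0.0: no
  /0 0.0.0.0: MATCH
Selected: next-hop 98.94.215.137 via wlan0 (matched /0)


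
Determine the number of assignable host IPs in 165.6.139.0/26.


Host bits = 32 - 26 = 6
Total addresses = 2^6 = 64
Usable = total - 2 (network and broadcast)
Usable hosts: 62


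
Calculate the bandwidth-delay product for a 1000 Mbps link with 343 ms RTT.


BDP = bandwidth * RTT
= 1000 Mbps * 343 ms
= 1000 * 1e6 * 343 / 1000 bits
= 343000000 bits
= 42875000 bytes
= 41870.1172 KB
BDP = 343000000 bits (42875000 bytes)


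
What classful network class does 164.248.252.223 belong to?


First octet: 164
Binary: 10100100
10xxxxxx -> Class B (128-191)
Class B, default mask 255.255.0.0 (/16)


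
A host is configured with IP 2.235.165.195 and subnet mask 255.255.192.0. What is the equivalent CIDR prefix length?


Binary: 11111111.11111111.11000000.00000000
Count leading 1s
Prefix: /18


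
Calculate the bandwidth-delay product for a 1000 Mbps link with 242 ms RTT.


BDP = bandwidth * RTT
= 1000 Mbps * 242 ms
= 1000 * 1e6 * 242 / 1000 bits
= 242000000 bits
= 30250000 bytes
= 29541.0156 KB
BDP = 242000000 bits (30250000 bytes)


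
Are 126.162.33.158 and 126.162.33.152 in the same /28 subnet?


Mask: 255.255.255.240
126.162.33.158 AND mask = 126.162.33.144
126.162.33.152 AND mask = 126.162.33.144
Yes, same subnet (126.162.33.144)


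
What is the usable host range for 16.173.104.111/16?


Network: 16.173.0.0
Broadcast: 16.173.255.255
First usable = network + 1
Last usable = broadcast - 1
Range: 16.173.0.1 to 16.173.255.254


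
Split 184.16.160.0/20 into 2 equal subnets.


New prefix = 20 + 1 = 21
Each subnet has 2048 addresses
  184.16.160.0/21
  184.16.168.0/21
Subnets: 184.16.160.0/21, 184.16.168.0/21


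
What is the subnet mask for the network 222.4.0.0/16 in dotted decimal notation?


/16 means 16 network bits, 16 host bits
Binary: 11111111111111110000000000000000
Mask: 255.255.0.0


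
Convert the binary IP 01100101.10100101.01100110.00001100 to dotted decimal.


01100101 = 101
10100101 = 165
01100110 = 102
00001100 = 12
IP: 101.165.102.12


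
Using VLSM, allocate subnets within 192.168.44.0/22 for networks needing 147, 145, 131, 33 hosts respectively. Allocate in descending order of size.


147 hosts -> /24 (254 usable): 192.168.44.0/24
145 hosts -> /24 (254 usable): 192.168.45.0/24
131 hosts -> /24 (254 usable): 192.168.46.0/24
33 hosts -> /26 (62 usable): 192.168.47.0/26
Allocation: 192.168.44.0/24 (147 hosts, 254 usable); 192.168.45.0/24 (145 hosts, 254 usable); 192.168.46.0/24 (131 hosts, 254 usable); 192.168.47.0/26 (33 hosts, 62 usable)


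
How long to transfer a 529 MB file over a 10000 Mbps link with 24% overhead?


Effective throughput = 10000 * (1 - 24/100) = 7600 Mbps
File size in Mb = 529 * 8 = 4232 Mb
Time = 4232 / 7600
Time = 0.5568 seconds


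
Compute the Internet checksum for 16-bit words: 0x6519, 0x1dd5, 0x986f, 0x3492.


Sum all words (with carry folding):
+ 0x6519 = 0x6519
+ 0x1dd5 = 0x82ee
+ 0x986f = 0x1b5e
+ 0x3492 = 0x4ff0
One's complement: ~0x4ff0
Checksum = 0xb00f


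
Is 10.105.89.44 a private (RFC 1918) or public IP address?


RFC 1918 private ranges:
  10.0.0.0/8 (10.0.0.0 - 10.255.255.255)
  172.16.0.0/12 (172.16.0.0 - 172.31.255.255)
  192.168.0.0/16 (192.168.0.0 - 192.168.255.255)
Private (in 10.0.0.0/8)


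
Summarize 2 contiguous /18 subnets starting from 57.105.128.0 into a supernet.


Original prefix: /18
Number of subnets: 2 = 2^1
New prefix = 18 - 1 = 17
Supernet: 57.105.128.0/17


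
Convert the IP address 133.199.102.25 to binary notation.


133 = 10000101
199 = 11000111
102 = 01100110
25 = 00011001
Binary: 10000101.11000111.01100110.00011001


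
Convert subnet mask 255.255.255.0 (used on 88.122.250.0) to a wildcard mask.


Subnet mask: 255.255.255.0
Wildcard = 255.255.255.255 - subnet mask
255 - 255 = 0
255 - 255 = 0
255 - 255 = 0
255 - 0 = 255
Wildcard: 0.0.0.255


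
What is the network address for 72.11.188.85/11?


IP:   01001000.00001011.10111100.01010101
Mask: 11111111.11100000.00000000.00000000
AND operation:
Net:  01001000.00000000.00000000.00000000
Network: 72.0.0.0/11


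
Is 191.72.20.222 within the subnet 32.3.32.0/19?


Subnet network: 32.3.32.0
Test IP AND mask: 191.72.0.0
No, 191.72.20.222 is not in 32.3.32.0/19


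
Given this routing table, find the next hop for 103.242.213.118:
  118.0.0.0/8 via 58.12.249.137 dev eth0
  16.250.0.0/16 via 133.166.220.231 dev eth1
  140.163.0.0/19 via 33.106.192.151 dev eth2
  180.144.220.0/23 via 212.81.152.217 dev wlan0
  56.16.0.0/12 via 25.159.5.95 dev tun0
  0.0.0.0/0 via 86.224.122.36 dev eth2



Longest prefix match for 103.242.213.118:
  /8 118.0.0.0: no
  /16 16.250.0.0: no
  /19 140.163.0.0: no
  /23 180.144.220.0: no
  /12 56.16.0.0: no
  /0 0.0.0.0: MATCH
Selected: next-hop 86.224.122.36 via eth2 (matched /0)


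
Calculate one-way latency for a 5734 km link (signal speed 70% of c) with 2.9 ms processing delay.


Speed = 0.7 * 3e5 km/s = 210000 km/s
Propagation delay = 5734 / 210000 = 0.0273 s = 27.3048 ms
Processing delay = 2.9 ms
Total one-way latency = 30.2048 ms


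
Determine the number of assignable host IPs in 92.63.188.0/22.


Host bits = 32 - 22 = 10
Total addresses = 2^10 = 1024
Usable = total - 2 (network and broadcast)
Usable hosts: 1022


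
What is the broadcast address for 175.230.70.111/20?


Network: 175.230.64.0/20
Host bits = 12
Set all host bits to 1:
Broadcast: 175.230.79.255


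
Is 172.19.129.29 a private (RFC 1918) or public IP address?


RFC 1918 private ranges:
  10.0.0.0/8 (10.0.0.0 - 10.255.255.255)
  172.16.0.0/12 (172.16.0.0 - 172.31.255.255)
  192.168.0.0/16 (192.168.0.0 - 192.168.255.255)
Private (in 172.16.0.0/12)


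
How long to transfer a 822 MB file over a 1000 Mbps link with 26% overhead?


Effective throughput = 1000 * (1 - 26/100) = 740 Mbps
File size in Mb = 822 * 8 = 6576 Mb
Time = 6576 / 740
Time = 8.8865 seconds


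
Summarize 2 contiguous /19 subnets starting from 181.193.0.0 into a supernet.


Original prefix: /19
Number of subnets: 2 = 2^1
New prefix = 19 - 1 = 18
Supernet: 181.193.0.0/18


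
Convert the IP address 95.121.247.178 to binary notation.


95 = 01011111
121 = 01111001
247 = 11110111
178 = 10110010
Binary: 01011111.01111001.11110111.10110010


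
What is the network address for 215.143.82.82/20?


IP:   11010111.10001111.01010010.01010010
Mask: 11111111.11111111.11110000.00000000
AND operation:
Net:  11010111.10001111.01010000.00000000
Network: 215.143.80.0/20


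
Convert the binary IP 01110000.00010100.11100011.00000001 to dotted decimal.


01110000 = 112
00010100 = 20
11100011 = 227
00000001 = 1
IP: 112.20.227.1


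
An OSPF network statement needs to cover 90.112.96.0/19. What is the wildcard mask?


Subnet mask: 255.255.224.0
Wildcard = 255.255.255.255 - subnet mask
255 - 255 = 0
255 - 255 = 0
255 - 224 = 31
255 - 0 = 255
Wildcard: 0.0.31.255


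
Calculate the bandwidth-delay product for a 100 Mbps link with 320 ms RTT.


BDP = bandwidth * RTT
= 100 Mbps * 320 ms
= 100 * 1e6 * 320 / 1000 bits
= 32000000 bits
= 4000000 bytes
= 3906.25 KB
BDP = 32000000 bits (4000000 bytes)


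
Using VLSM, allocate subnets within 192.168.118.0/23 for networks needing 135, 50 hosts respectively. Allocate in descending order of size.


135 hosts -> /24 (254 usable): 192.168.118.0/24
50 hosts -> /26 (62 usable): 192.168.119.0/26
Allocation: 192.168.118.0/24 (135 hosts, 254 usable); 192.168.119.0/26 (50 hosts, 62 usable)


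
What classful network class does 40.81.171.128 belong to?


First octet: 40
Binary: 00101000
0xxxxxxx -> Class A (1-126)
Class A, default mask 255.0.0.0 (/8)


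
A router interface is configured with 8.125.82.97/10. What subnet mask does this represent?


/10 means 10 network bits, 22 host bits
Binary: 11111111110000000000000000000000
Mask: 255.192.0.0


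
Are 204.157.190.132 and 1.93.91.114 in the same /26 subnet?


Mask: 255.255.255.192
204.157.190.132 AND mask = 204.157.190.128
1.93.91.114 AND mask = 1.93.91.64
No, different subnets (204.157.190.128 vs 1.93.91.64)
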